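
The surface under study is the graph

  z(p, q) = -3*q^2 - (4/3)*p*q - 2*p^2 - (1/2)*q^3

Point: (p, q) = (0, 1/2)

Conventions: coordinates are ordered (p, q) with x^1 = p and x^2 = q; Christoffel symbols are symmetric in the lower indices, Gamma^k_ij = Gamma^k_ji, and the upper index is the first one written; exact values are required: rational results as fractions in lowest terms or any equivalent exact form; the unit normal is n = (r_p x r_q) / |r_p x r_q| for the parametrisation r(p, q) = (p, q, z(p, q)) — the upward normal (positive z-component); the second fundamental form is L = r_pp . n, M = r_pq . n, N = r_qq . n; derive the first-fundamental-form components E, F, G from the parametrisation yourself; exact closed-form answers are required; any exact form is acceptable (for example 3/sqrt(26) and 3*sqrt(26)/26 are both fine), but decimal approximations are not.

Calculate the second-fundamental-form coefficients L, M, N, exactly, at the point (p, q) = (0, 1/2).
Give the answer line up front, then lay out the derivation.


Answer: L = -96*sqrt(7393)/7393, M = -32*sqrt(7393)/7393, N = -180*sqrt(7393)/7393

z_p = -2/3, z_q = -27/8, z_pp = -4, z_pq = -4/3, z_qq = -15/2
E = 13/9, F = 9/4, G = 793/64; answer radicand W^2 = 7393/576
unnormalised second-form numerators: l = -4, m = -4/3, n = -15/2; L = l/sqrt(7393/576), and similarly M = m/sqrt(W^2), N = n/sqrt(W^2)


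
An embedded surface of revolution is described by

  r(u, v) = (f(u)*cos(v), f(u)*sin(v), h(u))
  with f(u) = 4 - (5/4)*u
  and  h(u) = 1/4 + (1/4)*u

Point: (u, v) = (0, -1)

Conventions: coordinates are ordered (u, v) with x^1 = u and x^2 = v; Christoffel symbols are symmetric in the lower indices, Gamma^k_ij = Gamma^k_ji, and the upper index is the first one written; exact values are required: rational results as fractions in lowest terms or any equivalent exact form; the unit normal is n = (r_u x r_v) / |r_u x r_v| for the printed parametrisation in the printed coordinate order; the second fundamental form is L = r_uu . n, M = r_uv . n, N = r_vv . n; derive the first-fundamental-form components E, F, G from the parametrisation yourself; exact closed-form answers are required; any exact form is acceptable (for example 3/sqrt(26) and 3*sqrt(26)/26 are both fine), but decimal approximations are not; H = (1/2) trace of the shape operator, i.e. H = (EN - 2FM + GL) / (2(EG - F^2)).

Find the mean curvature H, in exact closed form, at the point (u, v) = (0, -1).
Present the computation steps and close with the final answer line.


f = 4, f' = -5/4, f'' = 0, h' = 1/4, h'' = 0
E = 13/8, F = 0, G = 16; answer radicand W^2 = 13/8
unnormalised second-form numerators: l = 0, m = 0, n = 1; L = l/sqrt(13/8), and similarly M = m/sqrt(W^2), N = n/sqrt(W^2)
H = (E*n - 2*F*m + G*l) / (2*(EG - F^2)*sqrt(W^2)); E*n - 2*F*m + G*l = 13/8, EG - F^2 = 26, so H = (1/32)/sqrt(13/8)

Answer: H = sqrt(26)/208


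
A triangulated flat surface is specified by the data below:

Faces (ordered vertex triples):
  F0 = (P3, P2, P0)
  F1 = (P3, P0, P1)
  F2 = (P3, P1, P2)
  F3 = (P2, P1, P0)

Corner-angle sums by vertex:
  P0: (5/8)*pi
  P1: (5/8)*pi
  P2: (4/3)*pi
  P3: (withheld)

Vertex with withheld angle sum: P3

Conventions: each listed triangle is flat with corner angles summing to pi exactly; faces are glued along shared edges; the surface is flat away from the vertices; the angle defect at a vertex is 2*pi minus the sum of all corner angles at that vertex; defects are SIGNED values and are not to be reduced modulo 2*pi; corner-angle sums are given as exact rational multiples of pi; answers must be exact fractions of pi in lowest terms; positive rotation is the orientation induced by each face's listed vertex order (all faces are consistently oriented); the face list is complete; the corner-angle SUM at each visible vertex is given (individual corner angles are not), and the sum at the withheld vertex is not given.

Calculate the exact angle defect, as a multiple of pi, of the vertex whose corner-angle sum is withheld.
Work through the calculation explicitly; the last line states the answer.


V = 4, E = 6, F = 4; chi = V - E + F = 2
Gauss-Bonnet: total defect = 2*pi*chi = 4*pi; visible defects sum to (41/12)*pi

Answer: defect(P3) = (7/12)*pi


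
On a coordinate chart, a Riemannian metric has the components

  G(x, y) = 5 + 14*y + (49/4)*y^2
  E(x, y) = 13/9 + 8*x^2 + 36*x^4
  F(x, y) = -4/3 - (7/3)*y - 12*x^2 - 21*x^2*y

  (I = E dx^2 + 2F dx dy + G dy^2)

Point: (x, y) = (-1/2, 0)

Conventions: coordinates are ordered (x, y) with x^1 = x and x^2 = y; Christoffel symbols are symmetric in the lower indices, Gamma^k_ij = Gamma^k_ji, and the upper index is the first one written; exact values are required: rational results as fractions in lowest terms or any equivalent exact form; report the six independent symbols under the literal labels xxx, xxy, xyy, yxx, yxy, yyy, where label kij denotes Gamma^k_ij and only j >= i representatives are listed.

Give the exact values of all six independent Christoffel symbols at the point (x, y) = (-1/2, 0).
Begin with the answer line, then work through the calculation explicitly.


Answer: Gamma_xxx = -468/349, Gamma_xxy = 0, Gamma_xyy = -273/349, Gamma_yxx = 432/349, Gamma_yxy = 0, Gamma_yyy = 252/349

E = 205/36, F = -13/3, G = 5 at the point
E_x = -26, E_y = 0, F_x = 12, F_y = -91/12, G_x = 0, G_y = 14
EG - F^2 = 349/36;  g^inv = (36/349) * [[5, 13/3], [13/3, 205/36]]
first-kind symbols [ij,l] = (1/2)(d_i g_jl + d_j g_il - d_l g_ij): [xx,x] = E_x/2 = -13, [xx,y] = F_x - E_y/2 = 12, [xy,x] = E_y/2 = 0, [xy,y] = G_x/2 = 0, [yy,x] = F_y - G_x/2 = -91/12, [yy,y] = G_y/2 = 7
Gamma^x_ij = (G*[ij,x] - F*[ij,y])/(EG - F^2), Gamma^y_ij = (E*[ij,y] - F*[ij,x])/(EG - F^2)


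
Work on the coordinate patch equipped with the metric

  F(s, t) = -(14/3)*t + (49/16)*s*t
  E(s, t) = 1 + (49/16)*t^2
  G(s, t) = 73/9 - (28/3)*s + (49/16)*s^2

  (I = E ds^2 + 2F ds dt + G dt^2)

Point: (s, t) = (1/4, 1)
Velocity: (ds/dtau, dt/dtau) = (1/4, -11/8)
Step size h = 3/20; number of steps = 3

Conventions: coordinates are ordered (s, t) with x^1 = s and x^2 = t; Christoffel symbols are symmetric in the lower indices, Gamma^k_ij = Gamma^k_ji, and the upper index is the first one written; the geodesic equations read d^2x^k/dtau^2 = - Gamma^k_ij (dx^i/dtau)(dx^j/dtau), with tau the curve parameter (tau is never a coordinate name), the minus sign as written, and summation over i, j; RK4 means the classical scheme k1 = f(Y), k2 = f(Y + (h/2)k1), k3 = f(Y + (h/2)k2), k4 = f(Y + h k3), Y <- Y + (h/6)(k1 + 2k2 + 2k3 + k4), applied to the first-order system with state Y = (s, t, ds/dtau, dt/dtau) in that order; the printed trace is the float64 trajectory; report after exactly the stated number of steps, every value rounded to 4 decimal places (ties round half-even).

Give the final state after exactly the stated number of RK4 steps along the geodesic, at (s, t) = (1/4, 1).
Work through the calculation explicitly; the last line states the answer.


f(Y) = (ds/dtau, dt/dtau, -Gamma^s_ij Y'^i Y'^j, -Gamma^t_ij Y'^i Y'^j) with the Gammas evaluated at the stage position; h = 0.150000; intermediate values shown to 6 dp
step 0: s = 0.2500, t = 1.0000, ds/dtau = 0.2500, dt/dtau = -1.3750
step 1:
  k1: at (s, t) = (0.250000, 1.000000), (ds/dtau, dt/dtau) = (0.250000, -1.375000); Gamma_sss = 0.000000, Gamma_sst = 0.339084, Gamma_stt = 0.000000, Gamma_tss = 0.000000, Gamma_tst = -0.431928, Gamma_ttt = 0.000000; k1 = (0.250000, -1.375000, 0.233120, -0.296951)
  k2: at (s, t) = (0.268750, 0.896875), (ds/dtau, dt/dtau) = (0.267484, -1.397271); Gamma_sss = 0.000000, Gamma_sst = 0.331428, Gamma_stt = 0.000000, Gamma_tss = 0.000000, Gamma_tst = -0.463791, Gamma_ttt = 0.000000; k2 = (0.267484, -1.397271, 0.247741, -0.346682)
  k3: at (s, t) = (0.270061, 0.895205), (ds/dtau, dt/dtau) = (0.268581, -1.401001); Gamma_sss = 0.000000, Gamma_sst = 0.331581, Gamma_stt = 0.000000, Gamma_tss = 0.000000, Gamma_tst = -0.464384, Gamma_ttt = 0.000000; k3 = (0.268581, -1.401001, 0.249536, -0.349479)
  k4: at (s, t) = (0.290287, 0.789850), (ds/dtau, dt/dtau) = (0.287430, -1.427422); Gamma_sss = 0.000000, Gamma_sst = 0.319522, Gamma_stt = 0.000000, Gamma_tss = 0.000000, Gamma_tst = -0.499004, Gamma_ttt = 0.000000; k4 = (0.287430, -1.427422, 0.262190, -0.409467)
  Y <- Y + (h/6)(k1 + 2k2 + 2k3 + k4): s = 0.2902, t = 0.7900, ds/dtau = 0.2872, dt/dtau = -1.4275
step 2:
  k1: at (s, t) = (0.290239, 0.790026), (ds/dtau, dt/dtau) = (0.287247, -1.427468); Gamma_sss = 0.000000, Gamma_sst = 0.319542, Gamma_stt = 0.000000, Gamma_tss = 0.000000, Gamma_tst = -0.498943, Gamma_ttt = 0.000000; k1 = (0.287247, -1.427468, 0.262047, -0.409169)
  k2: at (s, t) = (0.311782, 0.682966), (ds/dtau, dt/dtau) = (0.306900, -1.458156); Gamma_sss = 0.000000, Gamma_sst = 0.301932, Gamma_stt = 0.000000, Gamma_tss = 0.000000, Gamma_tst = -0.535825, Gamma_ttt = 0.000000; k2 = (0.306900, -1.458156, 0.270235, -0.479572)
  k3: at (s, t) = (0.313257, 0.680664), (ds/dtau, dt/dtau) = (0.307514, -1.463436); Gamma_sss = 0.000000, Gamma_sst = 0.301810, Gamma_stt = 0.000000, Gamma_tss = 0.000000, Gamma_tst = -0.536766, Gamma_ttt = 0.000000; k3 = (0.307514, -1.463436, 0.271646, -0.483119)
  k4: at (s, t) = (0.336366, 0.570510), (ds/dtau, dt/dtau) = (0.327993, -1.499936); Gamma_sss = 0.000000, Gamma_sst = 0.276674, Gamma_stt = 0.000000, Gamma_tss = 0.000000, Gamma_tst = -0.575860, Gamma_ttt = 0.000000; k4 = (0.327993, -1.499936, 0.272230, -0.566611)
  Y <- Y + (h/6)(k1 + 2k2 + 2k3 + k4): s = 0.3363, t = 0.5708, ds/dtau = 0.3277, dt/dtau = -1.5000
step 3:
  k1: at (s, t) = (0.336341, 0.570761), (ds/dtau, dt/dtau) = (0.327698, -1.499997); Gamma_sss = 0.000000, Gamma_sst = 0.276749, Gamma_stt = 0.000000, Gamma_tss = 0.000000, Gamma_tst = -0.575776, Gamma_ttt = 0.000000; k1 = (0.327698, -1.499997, 0.272069, -0.566040)
  k2: at (s, t) = (0.360918, 0.458261), (ds/dtau, dt/dtau) = (0.348103, -1.542450); Gamma_sss = 0.000000, Gamma_sst = 0.242614, Gamma_stt = 0.000000, Gamma_tss = 0.000000, Gamma_tst = -0.615661, Gamma_ttt = 0.000000; k2 = (0.348103, -1.542450, 0.260534, -0.661135)
  k3: at (s, t) = (0.362448, 0.455077), (ds/dtau, dt/dtau) = (0.347238, -1.549583); Gamma_sss = 0.000000, Gamma_sst = 0.241756, Gamma_stt = 0.000000, Gamma_tss = 0.000000, Gamma_tst = -0.616962, Gamma_ttt = 0.000000; k3 = (0.347238, -1.549583, 0.260165, -0.663942)
  k4: at (s, t) = (0.388426, 0.338324), (ds/dtau, dt/dtau) = (0.366722, -1.599589); Gamma_sss = 0.000000, Gamma_sst = 0.195553, Gamma_stt = 0.000000, Gamma_tss = 0.000000, Gamma_tst = -0.656257, Gamma_ttt = 0.000000; k4 = (0.366722, -1.599589, 0.229424, -0.769927)
  Y <- Y + (h/6)(k1 + 2k2 + 2k3 + k4): s = 0.3885, t = 0.3387, ds/dtau = 0.3663, dt/dtau = -1.5997

Answer: s = 0.3885, t = 0.3387, ds/dtau = 0.3663, dt/dtau = -1.5997


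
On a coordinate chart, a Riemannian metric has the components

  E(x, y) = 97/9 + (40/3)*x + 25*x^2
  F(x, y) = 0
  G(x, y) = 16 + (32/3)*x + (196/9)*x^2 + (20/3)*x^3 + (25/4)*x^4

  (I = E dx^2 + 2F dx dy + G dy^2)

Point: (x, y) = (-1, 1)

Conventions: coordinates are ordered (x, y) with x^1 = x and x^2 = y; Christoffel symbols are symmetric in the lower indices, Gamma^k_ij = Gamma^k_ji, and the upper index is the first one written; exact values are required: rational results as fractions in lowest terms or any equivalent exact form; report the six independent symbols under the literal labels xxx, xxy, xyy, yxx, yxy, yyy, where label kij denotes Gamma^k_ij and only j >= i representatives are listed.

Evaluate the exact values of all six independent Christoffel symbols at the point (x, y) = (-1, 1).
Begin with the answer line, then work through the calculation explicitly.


Answer: Gamma_xxx = -165/202, Gamma_xxy = 0, Gamma_xyy = 341/404, Gamma_yxx = 0, Gamma_yxy = -22/31, Gamma_yyy = 0

E = 202/9, F = 0, G = 961/36 at the point
E_x = -110/3, E_y = 0, F_x = 0, F_y = 0, G_x = -341/9, G_y = 0
EG - F^2 = 97061/162;  g^inv = (162/97061) * [[961/36, 0], [0, 202/9]]
first-kind symbols [ij,l] = (1/2)(d_i g_jl + d_j g_il - d_l g_ij): [xx,x] = E_x/2 = -55/3, [xx,y] = F_x - E_y/2 = 0, [xy,x] = E_y/2 = 0, [xy,y] = G_x/2 = -341/18, [yy,x] = F_y - G_x/2 = 341/18, [yy,y] = G_y/2 = 0
Gamma^x_ij = (G*[ij,x] - F*[ij,y])/(EG - F^2), Gamma^y_ij = (E*[ij,y] - F*[ij,x])/(EG - F^2)


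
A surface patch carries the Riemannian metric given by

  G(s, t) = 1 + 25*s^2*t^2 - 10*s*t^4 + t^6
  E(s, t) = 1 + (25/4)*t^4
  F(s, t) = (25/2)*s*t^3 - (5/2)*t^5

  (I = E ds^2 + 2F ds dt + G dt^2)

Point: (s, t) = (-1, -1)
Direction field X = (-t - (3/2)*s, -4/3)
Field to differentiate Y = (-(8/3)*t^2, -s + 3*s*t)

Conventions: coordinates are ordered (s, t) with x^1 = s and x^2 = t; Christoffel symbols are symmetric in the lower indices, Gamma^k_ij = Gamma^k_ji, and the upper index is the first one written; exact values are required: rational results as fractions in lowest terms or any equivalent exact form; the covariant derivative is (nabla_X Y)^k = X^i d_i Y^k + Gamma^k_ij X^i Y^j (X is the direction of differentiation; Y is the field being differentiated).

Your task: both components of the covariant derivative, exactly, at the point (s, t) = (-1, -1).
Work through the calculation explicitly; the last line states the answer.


E = 29/4, F = 15, G = 37 at the point
E_s = 0, E_t = -25, F_s = -25/2, F_t = -50, G_s = -60, G_t = -96
EG - F^2 = 173/4;  g^inv = (4/173) * [[37, -15], [-15, 29/4]]
first-kind symbols [ij,l] = (1/2)(d_i g_jl + d_j g_il - d_l g_ij): [ss,s] = E_s/2 = 0, [ss,t] = F_s - E_t/2 = 0, [st,s] = E_t/2 = -25/2, [st,t] = G_s/2 = -30, [tt,s] = F_t - G_s/2 = -20, [tt,t] = G_t/2 = -48
Gamma^s_ij = (G*[ij,s] - F*[ij,t])/(EG - F^2), Gamma^t_ij = (E*[ij,t] - F*[ij,s])/(EG - F^2)
Gamma_sss = 0, Gamma_sst = -50/173, Gamma_stt = -80/173, Gamma_tss = 0, Gamma_tst = -120/173, Gamma_ttt = -192/173
X = (5/2, -4/3), Y = (-8/3, 4) at the point

Answer: (nabla_X Y)^s = -4444/519, (nabla_X Y)^t = -4922/519


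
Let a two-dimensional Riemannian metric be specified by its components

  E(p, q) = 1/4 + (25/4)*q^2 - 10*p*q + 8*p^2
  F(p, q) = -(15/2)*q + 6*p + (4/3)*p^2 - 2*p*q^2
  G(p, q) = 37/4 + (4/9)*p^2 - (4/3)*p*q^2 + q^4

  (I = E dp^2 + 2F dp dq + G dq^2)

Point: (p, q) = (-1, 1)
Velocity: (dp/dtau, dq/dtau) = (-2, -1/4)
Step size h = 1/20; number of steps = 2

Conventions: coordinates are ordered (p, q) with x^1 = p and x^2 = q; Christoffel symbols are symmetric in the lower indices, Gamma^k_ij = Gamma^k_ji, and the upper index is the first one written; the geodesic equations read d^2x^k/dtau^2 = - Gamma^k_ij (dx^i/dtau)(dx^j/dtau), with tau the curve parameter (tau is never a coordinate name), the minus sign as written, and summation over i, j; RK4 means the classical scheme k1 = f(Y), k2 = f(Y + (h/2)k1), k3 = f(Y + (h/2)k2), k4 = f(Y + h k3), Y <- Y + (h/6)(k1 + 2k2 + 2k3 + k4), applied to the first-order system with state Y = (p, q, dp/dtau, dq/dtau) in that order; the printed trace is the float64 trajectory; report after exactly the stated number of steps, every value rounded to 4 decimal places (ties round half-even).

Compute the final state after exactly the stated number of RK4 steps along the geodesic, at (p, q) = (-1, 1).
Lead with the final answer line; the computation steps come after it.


Answer: p = -1.1784, q = 1.0078, dp/dtau = -1.5895, dq/dtau = 0.3679

f(Y) = (dp/dtau, dq/dtau, -Gamma^p_ij Y'^i Y'^j, -Gamma^q_ij Y'^i Y'^j) with the Gammas evaluated at the stage position; h = 0.050000; intermediate values shown to 6 dp
step 0: p = -1.0000, q = 1.0000, dp/dtau = -2.0000, dq/dtau = -0.2500
step 1:
  k1: at (p, q) = (-1.000000, 1.000000), (dp/dtau, dq/dtau) = (-2.000000, -0.250000); Gamma_ppp = -1.344247, Gamma_ppq = 0.648215, Gamma_pqq = 0.026949, Gamma_qpp = -1.960726, Gamma_qpq = 0.455535, Gamma_qqq = 0.299915; k1 = (-2.000000, -0.250000, 4.727088, 7.368624)
  k2: at (p, q) = (-1.050000, 0.993750), (dp/dtau, dq/dtau) = (-1.881823, -0.065784); Gamma_ppp = -1.289903, Gamma_ppq = 0.616118, Gamma_pqq = 0.036879, Gamma_qpp = -1.934652, Gamma_qpq = 0.426946, Gamma_qqq = 0.308362; k2 = (-1.881823, -0.065784, 4.415173, 6.744058)
  k3: at (p, q) = (-1.047046, 0.998355), (dp/dtau, dq/dtau) = (-1.889621, -0.081399); Gamma_ppp = -1.288807, Gamma_ppq = 0.615875, Gamma_pqq = 0.038883, Gamma_qpp = -1.933103, Gamma_qpq = 0.426082, Gamma_qqq = 0.311936; k3 = (-1.889621, -0.081399, 4.412183, 6.769327)
  k4: at (p, q) = (-1.094481, 0.995930), (dp/dtau, dq/dtau) = (-1.779391, 0.088466); Gamma_ppp = -1.237482, Gamma_ppq = 0.586444, Gamma_pqq = 0.048665, Gamma_qpp = -1.908174, Gamma_qpq = 0.399054, Gamma_qqq = 0.321668; k4 = (-1.779391, 0.088466, 4.102406, 6.164838)
  Y <- Y + (h/6)(k1 + 2k2 + 2k3 + k4): p = -1.0944, q = 0.9962, dp/dtau = -1.7793, dq/dtau = 0.0880
step 2:
  k1: at (p, q) = (-1.094352, 0.996201), (dp/dtau, dq/dtau) = (-1.779298, 0.088002); Gamma_ppp = -1.237370, Gamma_ppq = 0.586403, Gamma_pqq = 0.048786, Gamma_qpp = -1.908053, Gamma_qpq = 0.398978, Gamma_qqq = 0.321881; k1 = (-1.779298, 0.088002, 4.100655, 6.163163)
  k2: at (p, q) = (-1.138835, 0.998401), (dp/dtau, dq/dtau) = (-1.676782, 0.242081); Gamma_ppp = -1.188384, Gamma_ppq = 0.559236, Gamma_pqq = 0.058866, Gamma_qpp = -1.883502, Gamma_qpq = 0.373077, Gamma_qqq = 0.333561; k2 = (-1.676782, 0.242081, 3.791815, 5.578980)
  k3: at (p, q) = (-1.136272, 1.002253), (dp/dtau, dq/dtau) = (-1.684503, 0.227476); Gamma_ppp = -1.187581, Gamma_ppq = 0.559123, Gamma_pqq = 0.060345, Gamma_qpp = -1.882075, Gamma_qpq = 0.372424, Gamma_qqq = 0.336338; k3 = (-1.684503, 0.227476, 3.795194, 5.608491)
  k4: at (p, q) = (-1.178577, 1.007575), (dp/dtau, dq/dtau) = (-1.589539, 0.368426); Gamma_ppp = -1.141162, Gamma_ppq = 0.534168, Gamma_pqq = 0.070005, Gamma_qpp = -1.857987, Gamma_qpq = 0.347847, Gamma_qqq = 0.348667; k4 = (-1.589539, 0.368426, 3.499443, 5.054542)
  Y <- Y + (h/6)(k1 + 2k2 + 2k3 + k4): p = -1.1784, q = 1.0078, dp/dtau = -1.5895, dq/dtau = 0.3679


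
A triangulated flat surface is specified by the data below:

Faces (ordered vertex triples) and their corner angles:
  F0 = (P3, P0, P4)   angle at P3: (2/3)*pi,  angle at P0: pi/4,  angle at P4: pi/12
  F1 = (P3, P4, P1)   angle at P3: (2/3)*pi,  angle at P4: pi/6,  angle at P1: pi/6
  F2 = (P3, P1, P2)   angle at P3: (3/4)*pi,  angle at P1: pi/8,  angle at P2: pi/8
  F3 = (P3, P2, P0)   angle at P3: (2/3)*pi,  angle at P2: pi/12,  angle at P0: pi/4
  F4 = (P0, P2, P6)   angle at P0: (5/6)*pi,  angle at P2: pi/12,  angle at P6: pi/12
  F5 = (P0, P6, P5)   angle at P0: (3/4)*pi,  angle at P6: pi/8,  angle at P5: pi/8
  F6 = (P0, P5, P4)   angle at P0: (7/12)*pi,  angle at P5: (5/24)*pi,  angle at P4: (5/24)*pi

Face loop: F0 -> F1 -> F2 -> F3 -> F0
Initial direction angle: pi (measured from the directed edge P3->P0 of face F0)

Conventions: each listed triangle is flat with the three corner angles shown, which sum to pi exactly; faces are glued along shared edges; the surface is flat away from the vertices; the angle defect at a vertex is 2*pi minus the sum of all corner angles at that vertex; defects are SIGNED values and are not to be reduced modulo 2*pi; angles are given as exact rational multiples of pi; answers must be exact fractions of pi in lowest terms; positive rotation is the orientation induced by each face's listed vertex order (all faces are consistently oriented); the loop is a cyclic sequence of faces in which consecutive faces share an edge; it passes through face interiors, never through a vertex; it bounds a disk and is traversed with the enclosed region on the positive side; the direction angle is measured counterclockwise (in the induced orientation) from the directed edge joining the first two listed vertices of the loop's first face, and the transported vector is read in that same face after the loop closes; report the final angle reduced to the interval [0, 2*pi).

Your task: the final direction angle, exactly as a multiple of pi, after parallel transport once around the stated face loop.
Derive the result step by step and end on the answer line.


enclosed vertex P3: corner angles sum to (11/4)*pi, defect = 2*pi - (11/4)*pi = (-3/4)*pi
by Gauss-Bonnet the loop rotates the vector by the enclosed defect sum (positive orientation, mod 2*pi)
final angle = pi - (3/4)*pi = pi/4 (mod 2*pi)

Answer: final direction angle = pi/4


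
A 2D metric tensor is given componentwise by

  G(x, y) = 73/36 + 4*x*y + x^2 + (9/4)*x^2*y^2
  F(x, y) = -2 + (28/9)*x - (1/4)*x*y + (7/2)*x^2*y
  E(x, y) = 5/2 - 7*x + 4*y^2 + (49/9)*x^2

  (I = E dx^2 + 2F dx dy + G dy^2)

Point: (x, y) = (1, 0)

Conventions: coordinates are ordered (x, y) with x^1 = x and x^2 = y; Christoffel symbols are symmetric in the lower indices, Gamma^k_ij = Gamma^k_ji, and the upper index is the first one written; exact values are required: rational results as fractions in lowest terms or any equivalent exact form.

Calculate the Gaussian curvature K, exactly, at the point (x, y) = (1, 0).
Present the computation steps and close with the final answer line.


E = 17/18, F = 10/9, G = 109/36, EG - F^2 = 13/8 at the point
E_x = 35/9, E_y = 0, F_x = 28/9, F_y = 13/4, G_x = 2, G_y = 4
E_yy = 8, F_xy = 27/4, G_xx = 2
Brioschi: K = (det M1 - det M2) / (EG - F^2)^2 with the standard first/second-derivative matrices M1, M2.
M1 = [[-E_yy/2 + F_xy - G_xx/2, E_x/2, F_x - E_y/2], [F_y - G_x/2, E, F], [G_y/2, F, G]] = [[7/4, 35/18, 28/9], [9/4, 17/18, 10/9], [2, 10/9, 109/36]]; det M1 = -301/72
M2 = [[0, E_y/2, G_x/2], [E_y/2, E, F], [G_x/2, F, G]] = [[0, 0, 1], [0, 17/18, 10/9], [1, 10/9, 109/36]]; det M2 = -17/18
det M1 - det M2 = -233/72; K = -233/72 / (13/8)^2 = -1864/1521

Answer: K = -1864/1521


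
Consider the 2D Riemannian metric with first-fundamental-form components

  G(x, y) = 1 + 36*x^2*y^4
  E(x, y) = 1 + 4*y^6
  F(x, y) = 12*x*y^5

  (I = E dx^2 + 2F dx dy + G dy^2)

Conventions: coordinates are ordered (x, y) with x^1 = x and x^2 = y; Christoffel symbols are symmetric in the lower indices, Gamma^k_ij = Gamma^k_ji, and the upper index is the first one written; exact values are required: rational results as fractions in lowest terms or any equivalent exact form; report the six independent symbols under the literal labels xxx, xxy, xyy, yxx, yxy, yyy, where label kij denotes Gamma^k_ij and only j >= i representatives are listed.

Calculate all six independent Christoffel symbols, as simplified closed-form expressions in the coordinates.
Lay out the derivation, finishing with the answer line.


E = 1 + 4*y^6; F = 12*x*y^5; G = 1 + 36*x^2*y^4
Gamma^k_ij = (1/2) g^{kl} (d_i g_jl + d_j g_il - d_l g_ij), with g^inv = (1/(EG-F^2)) [[G, -F], [-F, E]]
first partials: E_x = 0, E_y = 24*y^5, F_x = 12*y^5, F_y = 60*x*y^4, G_x = 72*x*y^4, G_y = 144*x^2*y^3
D = EG - F^2 = 1 + 4*y^6 + 36*x^2*y^4
expanded: Gamma^x_xx = (G E_x - 2F F_x + F E_y)/(2D), Gamma^x_xy = (G E_y - F G_x)/(2D), Gamma^x_yy = (2G F_y - G G_x - F G_y)/(2D), Gamma^y_xx = (2E F_x - E E_y - F E_x)/(2D), Gamma^y_xy = (E G_x - F E_y)/(2D), Gamma^y_yy = (E G_y - 2F F_y + F G_x)/(2D); substitute and cancel common factors

Answer: Gamma_xxx = 0, Gamma_xxy = 12*y^5/(36*x^2*y^4 + 4*y^6 + 1), Gamma_xyy = 24*x*y^4/(36*x^2*y^4 + 4*y^6 + 1), Gamma_yxx = 0, Gamma_yxy = 36*x*y^4/(36*x^2*y^4 + 4*y^6 + 1), Gamma_yyy = 72*x^2*y^3/(36*x^2*y^4 + 4*y^6 + 1)


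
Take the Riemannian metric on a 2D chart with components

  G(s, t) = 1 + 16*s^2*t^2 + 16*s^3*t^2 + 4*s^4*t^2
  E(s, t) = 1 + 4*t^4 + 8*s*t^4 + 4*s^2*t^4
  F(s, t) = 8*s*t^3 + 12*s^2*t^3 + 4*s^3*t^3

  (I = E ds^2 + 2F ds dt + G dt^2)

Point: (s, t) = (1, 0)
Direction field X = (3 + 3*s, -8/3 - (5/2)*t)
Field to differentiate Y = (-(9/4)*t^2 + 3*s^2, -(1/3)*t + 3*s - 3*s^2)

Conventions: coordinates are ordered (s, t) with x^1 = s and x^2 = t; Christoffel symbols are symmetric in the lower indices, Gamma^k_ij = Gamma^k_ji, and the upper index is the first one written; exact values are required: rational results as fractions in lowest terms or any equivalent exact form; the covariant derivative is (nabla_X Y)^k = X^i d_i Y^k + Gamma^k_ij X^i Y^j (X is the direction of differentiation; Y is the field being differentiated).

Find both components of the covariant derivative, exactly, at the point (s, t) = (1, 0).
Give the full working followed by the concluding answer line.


E = 1, F = 0, G = 1 at the point
E_s = 0, E_t = 0, F_s = 0, F_t = 0, G_s = 0, G_t = 0
EG - F^2 = 1;  g^inv = (1) * [[1, 0], [0, 1]]
first-kind symbols [ij,l] = (1/2)(d_i g_jl + d_j g_il - d_l g_ij): [ss,s] = E_s/2 = 0, [ss,t] = F_s - E_t/2 = 0, [st,s] = E_t/2 = 0, [st,t] = G_s/2 = 0, [tt,s] = F_t - G_s/2 = 0, [tt,t] = G_t/2 = 0
Gamma^s_ij = (G*[ij,s] - F*[ij,t])/(EG - F^2), Gamma^t_ij = (E*[ij,t] - F*[ij,s])/(EG - F^2)
Gamma_sss = 0, Gamma_sst = 0, Gamma_stt = 0, Gamma_tss = 0, Gamma_tst = 0, Gamma_ttt = 0
X = (6, -8/3), Y = (3, 0) at the point

Answer: (nabla_X Y)^s = 36, (nabla_X Y)^t = -154/9


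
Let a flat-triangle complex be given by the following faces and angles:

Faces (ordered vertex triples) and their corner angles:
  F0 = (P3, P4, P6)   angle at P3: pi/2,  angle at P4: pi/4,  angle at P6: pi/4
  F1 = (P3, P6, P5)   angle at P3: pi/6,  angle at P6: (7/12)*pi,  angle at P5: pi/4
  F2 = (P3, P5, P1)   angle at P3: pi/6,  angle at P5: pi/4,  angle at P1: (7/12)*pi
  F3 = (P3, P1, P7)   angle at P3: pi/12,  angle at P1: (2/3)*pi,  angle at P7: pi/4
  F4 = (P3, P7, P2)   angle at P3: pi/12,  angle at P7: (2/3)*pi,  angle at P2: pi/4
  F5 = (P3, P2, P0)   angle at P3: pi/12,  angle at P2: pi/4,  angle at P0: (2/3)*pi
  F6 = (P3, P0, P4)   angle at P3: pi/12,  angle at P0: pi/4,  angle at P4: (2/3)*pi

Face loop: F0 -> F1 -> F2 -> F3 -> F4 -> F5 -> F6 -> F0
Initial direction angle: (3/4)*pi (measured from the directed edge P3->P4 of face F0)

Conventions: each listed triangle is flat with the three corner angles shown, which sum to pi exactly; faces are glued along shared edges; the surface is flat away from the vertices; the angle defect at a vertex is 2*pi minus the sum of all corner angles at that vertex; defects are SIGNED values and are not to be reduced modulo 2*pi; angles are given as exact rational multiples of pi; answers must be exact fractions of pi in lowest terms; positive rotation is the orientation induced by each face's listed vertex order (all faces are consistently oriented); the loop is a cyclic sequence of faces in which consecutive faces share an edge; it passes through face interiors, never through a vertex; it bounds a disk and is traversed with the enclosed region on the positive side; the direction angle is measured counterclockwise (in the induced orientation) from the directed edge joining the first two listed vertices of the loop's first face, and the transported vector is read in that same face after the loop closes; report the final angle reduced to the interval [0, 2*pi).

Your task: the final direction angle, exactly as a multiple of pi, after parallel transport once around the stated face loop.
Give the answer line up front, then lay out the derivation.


Answer: final direction angle = (19/12)*pi

enclosed vertex P3: corner angles sum to (7/6)*pi, defect = 2*pi - (7/6)*pi = (5/6)*pi
the final direction is the initial angle plus the enclosed defects, taken mod 2*pi in the induced orientation
final angle = (3/4)*pi + (5/6)*pi = (19/12)*pi (mod 2*pi)


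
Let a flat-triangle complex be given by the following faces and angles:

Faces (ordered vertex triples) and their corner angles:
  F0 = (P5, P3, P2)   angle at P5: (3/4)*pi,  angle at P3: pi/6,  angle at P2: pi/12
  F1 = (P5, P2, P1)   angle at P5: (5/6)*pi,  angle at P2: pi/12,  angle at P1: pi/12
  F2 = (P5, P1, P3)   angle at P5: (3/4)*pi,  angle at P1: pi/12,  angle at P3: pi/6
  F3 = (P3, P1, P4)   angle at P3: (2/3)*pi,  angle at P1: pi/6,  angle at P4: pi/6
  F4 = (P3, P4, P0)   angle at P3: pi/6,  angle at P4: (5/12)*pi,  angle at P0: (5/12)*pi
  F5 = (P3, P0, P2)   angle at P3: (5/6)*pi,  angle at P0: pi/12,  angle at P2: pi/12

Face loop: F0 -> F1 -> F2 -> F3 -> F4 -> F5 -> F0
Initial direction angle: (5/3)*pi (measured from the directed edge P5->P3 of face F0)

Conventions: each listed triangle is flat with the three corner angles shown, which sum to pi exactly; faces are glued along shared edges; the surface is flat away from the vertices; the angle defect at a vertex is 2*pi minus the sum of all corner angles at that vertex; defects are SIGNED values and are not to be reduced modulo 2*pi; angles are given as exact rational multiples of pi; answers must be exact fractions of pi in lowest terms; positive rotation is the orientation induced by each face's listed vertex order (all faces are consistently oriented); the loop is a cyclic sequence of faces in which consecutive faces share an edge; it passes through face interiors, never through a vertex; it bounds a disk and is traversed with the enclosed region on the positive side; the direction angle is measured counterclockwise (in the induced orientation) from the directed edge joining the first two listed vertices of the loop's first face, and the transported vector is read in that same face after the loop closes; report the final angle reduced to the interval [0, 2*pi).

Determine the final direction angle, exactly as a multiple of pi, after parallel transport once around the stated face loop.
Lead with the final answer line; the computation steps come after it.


Answer: final direction angle = (4/3)*pi

enclosed vertex P3: corner angles sum to 2*pi, defect = 2*pi - 2*pi = 0
enclosed vertex P5: corner angles sum to (7/3)*pi, defect = 2*pi - (7/3)*pi = -pi/3
the rotation equals the total enclosed defect, so the final angle is initial + defects (mod 2*pi)
final angle = (5/3)*pi - pi/3 = (4/3)*pi (mod 2*pi)


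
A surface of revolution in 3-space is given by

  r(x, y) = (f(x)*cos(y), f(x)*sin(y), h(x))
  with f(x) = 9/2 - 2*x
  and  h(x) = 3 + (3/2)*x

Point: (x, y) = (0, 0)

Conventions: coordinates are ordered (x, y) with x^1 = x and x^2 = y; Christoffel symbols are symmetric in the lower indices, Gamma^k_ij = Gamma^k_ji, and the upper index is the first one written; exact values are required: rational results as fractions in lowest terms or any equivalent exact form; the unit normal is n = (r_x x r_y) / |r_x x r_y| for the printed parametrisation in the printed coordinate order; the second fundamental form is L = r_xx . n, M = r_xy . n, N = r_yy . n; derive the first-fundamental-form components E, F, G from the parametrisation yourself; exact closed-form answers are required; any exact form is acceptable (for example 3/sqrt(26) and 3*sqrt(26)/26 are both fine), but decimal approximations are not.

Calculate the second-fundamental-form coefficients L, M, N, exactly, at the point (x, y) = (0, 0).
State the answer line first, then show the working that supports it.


Answer: L = 0, M = 0, N = 27/10

f = 9/2, f' = -2, f'' = 0, h' = 3/2, h'' = 0
E = 25/4, F = 0, G = 81/4; answer radicand W^2 = 25/4
unnormalised second-form numerators: l = 0, m = 0, n = 27/4; L = l/sqrt(25/4), and similarly M = m/sqrt(W^2), N = n/sqrt(W^2)


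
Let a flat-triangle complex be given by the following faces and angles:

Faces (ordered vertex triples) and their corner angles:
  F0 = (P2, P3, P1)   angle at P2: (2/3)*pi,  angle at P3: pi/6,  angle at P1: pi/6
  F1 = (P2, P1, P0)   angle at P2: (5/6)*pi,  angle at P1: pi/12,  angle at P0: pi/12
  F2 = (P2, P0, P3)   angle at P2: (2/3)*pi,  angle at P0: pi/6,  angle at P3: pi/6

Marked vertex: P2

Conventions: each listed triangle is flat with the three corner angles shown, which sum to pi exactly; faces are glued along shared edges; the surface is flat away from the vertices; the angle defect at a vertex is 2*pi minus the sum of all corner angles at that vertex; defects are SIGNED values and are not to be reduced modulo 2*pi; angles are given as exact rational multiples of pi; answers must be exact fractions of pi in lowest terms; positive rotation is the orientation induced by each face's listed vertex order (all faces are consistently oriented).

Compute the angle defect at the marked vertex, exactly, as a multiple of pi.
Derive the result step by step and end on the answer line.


Sum of corner angles at P2: (13/6)*pi
defect = 2*pi - (13/6)*pi

Answer: defect(P2) = -pi/6


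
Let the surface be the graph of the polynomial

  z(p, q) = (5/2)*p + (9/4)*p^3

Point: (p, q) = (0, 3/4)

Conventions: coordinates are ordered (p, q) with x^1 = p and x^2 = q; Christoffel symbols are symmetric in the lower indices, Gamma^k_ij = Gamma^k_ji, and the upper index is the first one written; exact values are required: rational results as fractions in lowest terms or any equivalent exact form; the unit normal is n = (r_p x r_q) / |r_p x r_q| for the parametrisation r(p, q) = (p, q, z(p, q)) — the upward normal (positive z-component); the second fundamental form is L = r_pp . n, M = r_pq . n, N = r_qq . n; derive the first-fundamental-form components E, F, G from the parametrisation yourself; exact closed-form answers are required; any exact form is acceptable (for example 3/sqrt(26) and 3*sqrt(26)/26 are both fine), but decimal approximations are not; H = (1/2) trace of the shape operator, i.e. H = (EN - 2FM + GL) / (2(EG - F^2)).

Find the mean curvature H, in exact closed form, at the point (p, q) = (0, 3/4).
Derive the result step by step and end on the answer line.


z_p = 5/2, z_q = 0, z_pp = 0, z_pq = 0, z_qq = 0
E = 29/4, F = 0, G = 1; answer radicand W^2 = 29/4
unnormalised second-form numerators: l = 0, m = 0, n = 0; L = l/sqrt(29/4), and similarly M = m/sqrt(W^2), N = n/sqrt(W^2)
H = (E*n - 2*F*m + G*l) / (2*(EG - F^2)*sqrt(W^2)); E*n - 2*F*m + G*l = 0, EG - F^2 = 29/4, so H = (0)/sqrt(29/4)

Answer: H = 0


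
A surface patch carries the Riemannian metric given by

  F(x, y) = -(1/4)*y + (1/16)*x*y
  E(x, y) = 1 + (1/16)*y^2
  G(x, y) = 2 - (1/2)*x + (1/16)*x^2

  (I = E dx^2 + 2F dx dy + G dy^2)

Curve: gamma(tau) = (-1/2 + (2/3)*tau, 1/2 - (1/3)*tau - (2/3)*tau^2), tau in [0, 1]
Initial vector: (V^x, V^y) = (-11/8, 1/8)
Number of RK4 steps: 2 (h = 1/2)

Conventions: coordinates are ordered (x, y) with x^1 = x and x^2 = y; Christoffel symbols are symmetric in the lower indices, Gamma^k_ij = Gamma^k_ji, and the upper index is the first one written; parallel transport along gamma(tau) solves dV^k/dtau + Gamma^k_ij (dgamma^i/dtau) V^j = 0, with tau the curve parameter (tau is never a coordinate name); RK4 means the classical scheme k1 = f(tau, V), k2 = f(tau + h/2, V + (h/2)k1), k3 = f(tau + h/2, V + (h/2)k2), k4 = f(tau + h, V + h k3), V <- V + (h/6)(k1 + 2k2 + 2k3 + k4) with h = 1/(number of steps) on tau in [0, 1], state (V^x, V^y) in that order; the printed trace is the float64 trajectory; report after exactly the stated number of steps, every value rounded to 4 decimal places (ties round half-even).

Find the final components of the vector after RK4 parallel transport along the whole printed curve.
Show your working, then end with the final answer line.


gamma'(tau) = (2/3, -1/3 - (4/3)*tau); f(tau, V)^k = -Gamma^k_ij(gamma(tau)) gamma'^i(tau) V^j; h = 1/2; intermediate values shown to 6 dp
curve data and Christoffel symbols at the stage parameters:
  tau = 0.000000: gamma = (-0.500000, 0.500000), gamma' = (0.666667, -0.333333); Gamma_xxx = 0.000000, Gamma_xxy = 0.013699, Gamma_xyy = 0.000000, Gamma_yxx = 0.000000, Gamma_yxy = -0.123288, Gamma_yyy = 0.000000
  tau = 0.250000: gamma = (-0.333333, 0.375000), gamma' = (0.666667, -0.666667); Gamma_xxx = 0.000000, Gamma_xxy = 0.010739, Gamma_xyy = 0.000000, Gamma_yxx = 0.000000, Gamma_yxy = -0.124099, Gamma_yyy = 0.000000
  tau = 0.500000: gamma = (-0.166667, 0.166667), gamma' = (0.666667, -1.000000); Gamma_xxx = 0.000000, Gamma_xxy = 0.004992, Gamma_xyy = 0.000000, Gamma_yxx = 0.000000, Gamma_yxy = -0.124792, Gamma_yyy = 0.000000
  tau = 0.750000: gamma = (0.000000, -0.125000), gamma' = (0.666667, -1.333333); Gamma_xxx = 0.000000, Gamma_xxy = -0.003904, Gamma_xyy = 0.000000, Gamma_yxx = 0.000000, Gamma_yxy = -0.124939, Gamma_yyy = 0.000000
  tau = 1.000000: gamma = (0.166667, -0.500000), gamma' = (0.666667, -1.666667); Gamma_xxx = 0.000000, Gamma_xxy = -0.016158, Gamma_xyy = 0.000000, Gamma_yxx = 0.000000, Gamma_yxy = -0.123878, Gamma_yyy = 0.000000
step 0: V^x = -1.3750, V^y = 0.1250
step 1: k1 = (-0.007420, 0.066781), k2 = (-0.010872, 0.125634), k3 = (-0.010984, 0.126922), k4 = (-0.007518, 0.187953); V <- V + (h/6)(k1 + 2k2 + 2k3 + k4): V^x = -1.3799, V^y = 0.1883
step 2: k1 = (-0.007515, 0.187866), k2 = (0.007806, 0.249780), k3 = (0.007826, 0.250431), k4 = (0.040432, 0.309982); V <- V + (h/6)(k1 + 2k2 + 2k3 + k4): V^x = -1.3745, V^y = 0.3132

Answer: V^x = -1.3745, V^y = 0.3132


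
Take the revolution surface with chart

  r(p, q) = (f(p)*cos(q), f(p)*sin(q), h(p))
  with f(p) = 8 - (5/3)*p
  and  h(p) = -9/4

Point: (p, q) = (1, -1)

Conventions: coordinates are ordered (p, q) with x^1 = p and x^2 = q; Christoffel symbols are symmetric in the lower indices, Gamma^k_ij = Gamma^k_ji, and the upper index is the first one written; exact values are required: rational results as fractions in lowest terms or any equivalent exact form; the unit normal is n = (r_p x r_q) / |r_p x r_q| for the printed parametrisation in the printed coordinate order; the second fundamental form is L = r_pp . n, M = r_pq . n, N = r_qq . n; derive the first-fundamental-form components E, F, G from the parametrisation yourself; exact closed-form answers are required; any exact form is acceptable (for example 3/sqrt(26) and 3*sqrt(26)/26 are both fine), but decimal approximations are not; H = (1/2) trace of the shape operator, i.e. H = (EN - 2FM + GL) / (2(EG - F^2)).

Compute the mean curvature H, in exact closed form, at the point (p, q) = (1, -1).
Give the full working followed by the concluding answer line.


f = 19/3, f' = -5/3, f'' = 0, h' = 0, h'' = 0
E = 25/9, F = 0, G = 361/9; answer radicand W^2 = 25/9
unnormalised second-form numerators: l = 0, m = 0, n = 0; L = l/sqrt(25/9), and similarly M = m/sqrt(W^2), N = n/sqrt(W^2)
H = (E*n - 2*F*m + G*l) / (2*(EG - F^2)*sqrt(W^2)); E*n - 2*F*m + G*l = 0, EG - F^2 = 9025/81, so H = (0)/sqrt(25/9)

Answer: H = 0


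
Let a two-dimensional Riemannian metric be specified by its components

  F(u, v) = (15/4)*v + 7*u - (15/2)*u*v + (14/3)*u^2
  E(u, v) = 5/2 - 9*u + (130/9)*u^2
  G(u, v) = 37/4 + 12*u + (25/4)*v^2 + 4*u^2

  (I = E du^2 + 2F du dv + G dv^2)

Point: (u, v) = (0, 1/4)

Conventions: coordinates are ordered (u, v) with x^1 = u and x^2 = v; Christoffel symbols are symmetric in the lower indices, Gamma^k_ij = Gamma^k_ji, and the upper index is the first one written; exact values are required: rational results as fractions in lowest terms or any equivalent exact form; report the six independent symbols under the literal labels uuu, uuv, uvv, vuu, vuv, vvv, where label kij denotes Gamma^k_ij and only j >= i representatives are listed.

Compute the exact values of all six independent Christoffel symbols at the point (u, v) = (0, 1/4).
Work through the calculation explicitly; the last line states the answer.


E = 5/2, F = 15/16, G = 617/64 at the point
E_u = -9, E_v = 0, F_u = 41/8, F_v = 15/4, G_u = 12, G_v = 25/8
EG - F^2 = 5945/256;  g^inv = (256/5945) * [[617/64, -15/16], [-15/16, 5/2]]
first-kind symbols [ij,l] = (1/2)(d_i g_jl + d_j g_il - d_l g_ij): [uu,u] = E_u/2 = -9/2, [uu,v] = F_u - E_v/2 = 41/8, [uv,u] = E_v/2 = 0, [uv,v] = G_u/2 = 6, [vv,u] = F_v - G_u/2 = -9/4, [vv,v] = G_v/2 = 25/16
Gamma^u_ij = (G*[ij,u] - F*[ij,v])/(EG - F^2), Gamma^v_ij = (E*[ij,v] - F*[ij,u])/(EG - F^2)

Answer: Gamma_uuu = -12336/5945, Gamma_uuv = -288/1189, Gamma_uvv = -5928/5945, Gamma_vuu = 872/1189, Gamma_vuv = 768/1189, Gamma_vvv = 308/1189


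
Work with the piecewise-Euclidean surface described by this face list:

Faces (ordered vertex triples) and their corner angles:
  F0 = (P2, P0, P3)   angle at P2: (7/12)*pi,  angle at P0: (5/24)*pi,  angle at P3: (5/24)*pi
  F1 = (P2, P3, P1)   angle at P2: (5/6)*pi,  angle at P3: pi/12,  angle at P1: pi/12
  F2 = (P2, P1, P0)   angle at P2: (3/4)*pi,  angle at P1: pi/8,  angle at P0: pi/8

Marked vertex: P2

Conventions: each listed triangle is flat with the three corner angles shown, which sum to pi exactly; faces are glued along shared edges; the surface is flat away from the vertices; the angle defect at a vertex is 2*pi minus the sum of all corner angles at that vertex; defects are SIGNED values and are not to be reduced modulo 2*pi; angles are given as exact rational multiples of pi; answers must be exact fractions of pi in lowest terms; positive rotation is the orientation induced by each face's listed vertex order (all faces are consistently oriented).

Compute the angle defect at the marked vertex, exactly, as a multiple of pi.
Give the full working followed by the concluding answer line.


Sum of corner angles at P2: (13/6)*pi
defect = 2*pi - (13/6)*pi

Answer: defect(P2) = -pi/6
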